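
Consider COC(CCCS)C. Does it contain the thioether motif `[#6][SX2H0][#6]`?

The pattern [#6][SX2H0][#6] describes an aliphatic sulfur bridging two carbons with no H on the sulfur — a thioether.
The closest candidate here is a thiol (-SH), but the sulfur has H1, not H0 bridging two carbons. No other fragment satisfies the full query, so there is no match.

No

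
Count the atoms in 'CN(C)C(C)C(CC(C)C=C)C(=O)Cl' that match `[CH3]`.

4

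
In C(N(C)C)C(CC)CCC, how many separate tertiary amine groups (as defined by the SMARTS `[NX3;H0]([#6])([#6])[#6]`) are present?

1

[NX3;H0]([#6])([#6])[#6] is the SMARTS for a tertiary amine: a trivalent nitrogen with no H, bonded to three carbons.
Exactly one fragment in the molecule meets all constraints, giving 1 match.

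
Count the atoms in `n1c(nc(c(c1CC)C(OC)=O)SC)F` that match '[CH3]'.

3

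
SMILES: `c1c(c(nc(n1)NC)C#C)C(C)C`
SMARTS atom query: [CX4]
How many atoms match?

4

The query [CX4] means: C with X4: aliphatic carbon with exactly 4 total connections (bonds + H).
Check the 13 heavy atoms by environment: 2× n (aromatic, X2) → no; 4× c (aromatic, X3) → no; 4× C (X4) → match; 2× C (X2) → no; 1× N (X3) → no.
That gives 4 matching atoms.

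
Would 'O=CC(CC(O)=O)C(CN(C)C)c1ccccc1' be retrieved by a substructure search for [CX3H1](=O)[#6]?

Yes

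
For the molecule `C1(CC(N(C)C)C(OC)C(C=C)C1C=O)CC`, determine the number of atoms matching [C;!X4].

3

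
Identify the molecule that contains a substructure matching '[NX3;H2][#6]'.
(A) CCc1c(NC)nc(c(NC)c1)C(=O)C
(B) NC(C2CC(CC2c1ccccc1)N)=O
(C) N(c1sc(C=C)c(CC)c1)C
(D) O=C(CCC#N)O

B

[NX3;H2][#6] describes a trivalent nitrogen with two H attached to carbon (a primary amine).
(A) has an N-methylamino group (-NHCH3) but the nitrogen bears two carbons and only one H (H1), not H2.
(B) contains a primary amino group (-NH2), which satisfies every atom and bond constraint.
(C) has an N-methylamino group (-NHCH3) but the nitrogen bears two carbons and only one H (H1), not H2.
(D) has a nitrile (-C#N) but the nitrogen is NX1 (triple-bonded), not NX3 with two H.
So the answer is (B).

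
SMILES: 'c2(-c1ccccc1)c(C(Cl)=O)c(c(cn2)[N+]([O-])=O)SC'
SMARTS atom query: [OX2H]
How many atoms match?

The query [OX2H] means: aliphatic oxygen with two connections, one of which is H — an -OH oxygen.
Check the 20 heavy atoms by environment: 1× n (aromatic, H0, X2) → no; 5× c (aromatic, H0, X3) → no; 6× c (aromatic, H1, X3) → no; 1× S (H0, X2) → no; 1× C (H3, X4) → no; 1× N (charge +1, H0, X3) → no; 1× O (charge -1, H0, X1) → no; 2× O (H0, X1) → no; 1× C (H0, X3) → no; 1× Cl (H0, X1) → no.
No environment satisfies the query, so 0 matching atoms.

0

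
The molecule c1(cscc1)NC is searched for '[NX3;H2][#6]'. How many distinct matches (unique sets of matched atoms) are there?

0

[NX3;H2][#6] is the SMARTS for a primary amine: a trivalent nitrogen with two H attached to carbon.
The molecule has an N-methylamino group (-NHCH3), but the nitrogen bears two carbons and only one H (H1), not H2; nothing else fits, so there are 0 matches.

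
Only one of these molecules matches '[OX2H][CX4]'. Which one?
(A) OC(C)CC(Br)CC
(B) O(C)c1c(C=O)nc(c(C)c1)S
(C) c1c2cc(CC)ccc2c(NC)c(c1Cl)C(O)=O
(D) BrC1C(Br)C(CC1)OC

[OX2H][CX4] describes a hydroxyl oxygen bound to an sp3 (X4) carbon (an aliphatic alcohol).
(A) contains a hydroxyl group (-OH), which satisfies every atom and bond constraint.
(B) has a methoxy ether (-OCH3) but the oxygen has H0 (ether), not H1.
(C) has a carboxylic acid group (-C(=O)OH) but the -OH is on a CX3 carbonyl carbon, not a CX4 carbon.
(D) has a methoxy ether (-OCH3) but the oxygen has H0 (ether), not H1.
So the answer is (A).

A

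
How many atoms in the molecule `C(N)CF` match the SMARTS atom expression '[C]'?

The query [C] means: uppercase C matches aliphatic (non-aromatic) carbon only.
Check the 4 heavy atoms by environment: 2× C → match; 1× F → no; 1× N → no.
That gives 2 matching atoms.

2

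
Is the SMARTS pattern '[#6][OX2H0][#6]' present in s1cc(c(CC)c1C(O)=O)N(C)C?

No

The pattern [#6][OX2H0][#6] describes an aliphatic oxygen bridging two carbons with no H on the oxygen — an ether.
The closest candidate here is a carboxylic acid group (-C(=O)OH), but the -OH oxygen has H1; the =O is OX1, not OX2. No other fragment satisfies the full query, so there is no match.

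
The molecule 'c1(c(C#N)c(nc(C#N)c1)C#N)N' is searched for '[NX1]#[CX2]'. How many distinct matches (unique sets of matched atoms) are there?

[NX1]#[CX2] is the SMARTS for a nitrile: a nitrogen triple-bonded to a two-connected carbon.
The molecule carries 3 separate instances of a nitrile (-C#N) meeting every constraint; each maps to a distinct set of atoms, giving 3 matches.

3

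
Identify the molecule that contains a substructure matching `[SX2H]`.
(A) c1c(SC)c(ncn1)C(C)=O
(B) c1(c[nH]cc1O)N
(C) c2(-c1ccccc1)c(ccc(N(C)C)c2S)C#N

C

[SX2H] describes an aliphatic sulfur with two connections, one being H (a thiol).
(A) has a methylthio ether (-SCH3) but the sulfur has H0 (bonded to two carbons), not H1.
(B) has a hydroxyl group (-OH) but it is an -OH, not an -SH.
(C) contains a thiol (-SH), which satisfies every atom and bond constraint.
So the answer is (C).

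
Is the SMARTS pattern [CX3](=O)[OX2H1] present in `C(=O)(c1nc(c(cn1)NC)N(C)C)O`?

The pattern [CX3](=O)[OX2H1] describes an sp2 carbon double-bonded to O and single-bonded to an -OH oxygen — a carboxylic acid.
The molecule carries a carboxylic acid group (-C(=O)OH), whose atoms satisfy every constraint of the query, so the pattern matches.

Yes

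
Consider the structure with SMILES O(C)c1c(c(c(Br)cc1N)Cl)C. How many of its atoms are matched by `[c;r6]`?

6

Check the 12 heavy atoms by environment: 6× c (aromatic, in 6-ring) → match; 1× N (acyclic) → no; 1× O (acyclic) → no; 2× C (acyclic) → no; 1× Br (acyclic) → no; 1× Cl (acyclic) → no.
That gives 6 matching atoms.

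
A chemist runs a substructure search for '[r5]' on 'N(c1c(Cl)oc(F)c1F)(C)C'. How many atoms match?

5

The query [r5] means: r5 matches atoms in a five-membered ring.
Check the 11 heavy atoms by environment: 1× o (aromatic, in 5-ring) → match; 4× c (aromatic, in 5-ring) → match; 1× Cl (acyclic) → no; 2× F (acyclic) → no; 1× N (acyclic) → no; 2× C (acyclic) → no.
Summing the matching environments: 1 + 4 = 5 matching atoms.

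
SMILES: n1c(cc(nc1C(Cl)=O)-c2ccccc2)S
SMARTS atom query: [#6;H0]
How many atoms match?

5

The query [#6;H0] means: any carbon with no attached hydrogen.
Check the 16 heavy atoms by environment: 2× n (aromatic, H0) → no; 4× c (aromatic, H0) → match; 6× c (aromatic, H1) → no; 1× C (H0) → match; 1× O (H0) → no; 1× Cl (H0) → no; 1× S (H1) → no.
Summing the matching environments: 4 + 1 = 5 matching atoms.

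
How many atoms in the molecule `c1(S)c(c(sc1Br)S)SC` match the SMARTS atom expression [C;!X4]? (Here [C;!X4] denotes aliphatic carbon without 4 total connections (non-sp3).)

0

The query [C;!X4] means: aliphatic carbon that does not have four total connections.
Check the 10 heavy atoms by environment: 1× s (aromatic, X2) → no; 4× c (aromatic, X3) → no; 3× S (X2) → no; 1× C (X4) → no; 1× Br (X1) → no.
No environment satisfies the query, so 0 matching atoms.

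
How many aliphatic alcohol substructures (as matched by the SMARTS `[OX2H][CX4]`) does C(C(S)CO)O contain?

[OX2H][CX4] is the SMARTS for an aliphatic alcohol: a hydroxyl oxygen bound to an sp3 (X4) carbon.
The molecule carries 2 separate instances of a hydroxyl group (-OH) meeting every constraint; each maps to a distinct set of atoms, giving 2 matches.

2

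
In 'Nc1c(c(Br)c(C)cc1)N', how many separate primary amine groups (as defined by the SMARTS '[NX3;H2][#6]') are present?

2

[NX3;H2][#6] is the SMARTS for a primary amine: a trivalent nitrogen with two H attached to carbon.
The molecule carries 2 separate instances of a primary amino group (-NH2) meeting every constraint; each maps to a distinct set of atoms, giving 2 matches.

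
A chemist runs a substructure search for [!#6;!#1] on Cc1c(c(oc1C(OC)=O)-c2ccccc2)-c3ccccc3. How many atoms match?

3

The query [!#6;!#1] means: not carbon and not hydrogen — any heteroatom.
Check the 22 heavy atoms by environment: 1× o (aromatic) → match; 16× c (aromatic) → no; 3× C → no; 2× O → match.
Summing the matching environments: 1 + 2 = 3 matching atoms.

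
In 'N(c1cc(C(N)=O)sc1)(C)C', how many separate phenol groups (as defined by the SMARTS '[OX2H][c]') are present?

0

[OX2H][c] is the SMARTS for a phenol: a hydroxyl oxygen attached to an aromatic carbon.
No fragment in the molecule satisfies every constraint, giving 0 matches.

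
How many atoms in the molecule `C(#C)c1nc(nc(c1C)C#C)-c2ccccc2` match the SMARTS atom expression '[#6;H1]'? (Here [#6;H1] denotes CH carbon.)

7

The query [#6;H1] means: any carbon bearing exactly one hydrogen.
Check the 17 heavy atoms by environment: 2× n (aromatic, H0) → no; 5× c (aromatic, H0) → no; 5× c (aromatic, H1) → match; 2× C (H0) → no; 2× C (H1) → match; 1× C (H3) → no.
Summing the matching environments: 5 + 2 = 7 matching atoms.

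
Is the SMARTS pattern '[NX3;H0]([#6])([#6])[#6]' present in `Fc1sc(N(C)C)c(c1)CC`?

Yes

The pattern [NX3;H0]([#6])([#6])[#6] describes a trivalent nitrogen with no H, bonded to three carbons — a tertiary amine.
The molecule carries a dimethylamino group (-N(CH3)2), whose atoms satisfy every constraint of the query, so the pattern matches.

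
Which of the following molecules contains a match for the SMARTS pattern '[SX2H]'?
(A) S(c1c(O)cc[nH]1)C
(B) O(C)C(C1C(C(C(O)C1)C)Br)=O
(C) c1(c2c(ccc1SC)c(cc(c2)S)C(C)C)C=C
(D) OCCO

C

[SX2H] describes an aliphatic sulfur with two connections, one being H (a thiol).
(A) has a methylthio ether (-SCH3) but the sulfur has H0 (bonded to two carbons), not H1.
(B) has a hydroxyl group (-OH) but it is an -OH, not an -SH.
(C) contains a thiol (-SH), which satisfies every atom and bond constraint.
(D) has a hydroxyl group (-OH) but it is an -OH, not an -SH.
So the answer is (C).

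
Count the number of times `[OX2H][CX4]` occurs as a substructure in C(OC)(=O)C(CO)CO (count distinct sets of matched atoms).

2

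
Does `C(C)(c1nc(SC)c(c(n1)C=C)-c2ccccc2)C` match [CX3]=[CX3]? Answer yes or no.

The pattern [CX3]=[CX3] describes a non-aromatic C=C double bond between two sp2 carbons — an alkene.
The molecule carries a vinyl group (-CH=CH2), whose atoms satisfy every constraint of the query, so the pattern matches.

Yes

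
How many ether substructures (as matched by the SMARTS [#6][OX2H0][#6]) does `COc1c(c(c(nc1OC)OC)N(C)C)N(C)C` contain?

[#6][OX2H0][#6] is the SMARTS for an ether: an aliphatic oxygen bridging two carbons with no H on the oxygen.
The molecule carries 3 separate instances of a methoxy ether (-OCH3) meeting every constraint; each maps to a distinct set of atoms, giving 3 matches.

3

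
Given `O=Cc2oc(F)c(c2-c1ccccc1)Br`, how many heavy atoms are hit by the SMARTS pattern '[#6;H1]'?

6

The query [#6;H1] means: any carbon bearing exactly one hydrogen.
Check the 15 heavy atoms by environment: 1× o (aromatic, H0) → no; 5× c (aromatic, H0) → no; 5× c (aromatic, H1) → match; 1× C (H1) → match; 1× O (H0) → no; 1× F (H0) → no; 1× Br (H0) → no.
Summing the matching environments: 5 + 1 = 6 matching atoms.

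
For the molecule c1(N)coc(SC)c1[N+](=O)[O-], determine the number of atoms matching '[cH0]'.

Check the 11 heavy atoms by environment: 1× o (aromatic, H0) → no; 1× c (aromatic, H1) → no; 3× c (aromatic, H0) → match; 1× S (H0) → no; 1× C (H3) → no; 1× N (charge +1, H0) → no; 1× O (charge -1, H0) → no; 1× O (H0) → no; 1× N (H2) → no.
That gives 3 matching atoms.

3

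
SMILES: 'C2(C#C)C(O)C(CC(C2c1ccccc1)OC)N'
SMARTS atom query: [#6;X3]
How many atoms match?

6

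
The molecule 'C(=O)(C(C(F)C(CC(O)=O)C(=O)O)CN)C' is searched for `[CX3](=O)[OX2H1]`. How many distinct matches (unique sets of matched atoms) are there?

2

[CX3](=O)[OX2H1] is the SMARTS for a carboxylic acid: an sp2 carbon double-bonded to O and single-bonded to an -OH oxygen.
The molecule carries 2 separate instances of a carboxylic acid group (-C(=O)OH) meeting every constraint; each maps to a distinct set of atoms, giving 2 matches.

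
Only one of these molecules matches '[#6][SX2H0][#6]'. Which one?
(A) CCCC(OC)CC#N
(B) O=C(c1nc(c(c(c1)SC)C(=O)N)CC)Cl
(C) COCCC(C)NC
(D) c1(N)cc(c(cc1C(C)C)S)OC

B

[#6][SX2H0][#6] describes an aliphatic sulfur bridging two carbons with no H on the sulfur (a thioether).
(A) has a methoxy ether (-OCH3) but the bridging atom is O, not S.
(B) contains a methylthio ether (-SCH3), which satisfies every atom and bond constraint.
(C) has a methoxy ether (-OCH3) but the bridging atom is O, not S.
(D) has a methoxy ether (-OCH3) but the bridging atom is O, not S.
So the answer is (B).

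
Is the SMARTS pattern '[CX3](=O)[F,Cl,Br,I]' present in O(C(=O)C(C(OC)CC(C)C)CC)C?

No

The pattern [CX3](=O)[F,Cl,Br,I] describes a carbonyl carbon bonded to a halogen — an acyl halide.
The closest candidate here is a methyl-ester group (-C(=O)OCH3), but the carbonyl is bonded to -O-C, not to a halogen. No other fragment satisfies the full query, so there is no match.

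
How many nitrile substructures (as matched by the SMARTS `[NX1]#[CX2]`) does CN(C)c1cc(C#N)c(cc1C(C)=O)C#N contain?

[NX1]#[CX2] is the SMARTS for a nitrile: a nitrogen triple-bonded to a two-connected carbon.
The molecule carries 2 separate instances of a nitrile (-C#N) meeting every constraint; each maps to a distinct set of atoms, giving 2 matches.

2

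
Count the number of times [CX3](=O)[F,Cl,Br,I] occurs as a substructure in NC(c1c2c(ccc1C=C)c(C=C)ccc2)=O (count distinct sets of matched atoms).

0

[CX3](=O)[F,Cl,Br,I] is the SMARTS for an acyl halide: a carbonyl carbon bonded to a halogen.
No fragment in the molecule satisfies every constraint, giving 0 matches.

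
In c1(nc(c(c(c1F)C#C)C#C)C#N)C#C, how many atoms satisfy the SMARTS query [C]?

Check the 15 heavy atoms by environment: 1× n (aromatic) → no; 5× c (aromatic) → no; 1× F → no; 7× C → match; 1× N → no.
That gives 7 matching atoms.

7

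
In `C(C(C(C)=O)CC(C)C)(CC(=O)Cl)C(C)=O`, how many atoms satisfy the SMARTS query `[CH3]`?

4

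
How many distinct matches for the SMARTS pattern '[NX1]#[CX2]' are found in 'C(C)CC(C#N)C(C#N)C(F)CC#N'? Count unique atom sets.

3

[NX1]#[CX2] is the SMARTS for a nitrile: a nitrogen triple-bonded to a two-connected carbon.
The molecule carries 3 separate instances of a nitrile (-C#N) meeting every constraint; each maps to a distinct set of atoms, giving 3 matches.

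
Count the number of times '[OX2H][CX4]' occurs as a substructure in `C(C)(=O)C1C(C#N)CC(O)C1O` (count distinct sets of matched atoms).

[OX2H][CX4] is the SMARTS for an aliphatic alcohol: a hydroxyl oxygen bound to an sp3 (X4) carbon.
The molecule carries 2 separate instances of a hydroxyl group (-OH) meeting every constraint; each maps to a distinct set of atoms, giving 2 matches.

2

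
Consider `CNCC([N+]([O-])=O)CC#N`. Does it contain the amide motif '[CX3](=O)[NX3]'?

No

The pattern [CX3](=O)[NX3] describes a carbonyl carbon bonded to a trivalent nitrogen — an amide.
The closest candidate here is a nitrile (-C#N), but the nitrile N is NX1 (triple-bonded), not NX3. No other fragment satisfies the full query, so there is no match.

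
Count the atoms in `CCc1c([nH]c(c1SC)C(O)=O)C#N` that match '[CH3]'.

2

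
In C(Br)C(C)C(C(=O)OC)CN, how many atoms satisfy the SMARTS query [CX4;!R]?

6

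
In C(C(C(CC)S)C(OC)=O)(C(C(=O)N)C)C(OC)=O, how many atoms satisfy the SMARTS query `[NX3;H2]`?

1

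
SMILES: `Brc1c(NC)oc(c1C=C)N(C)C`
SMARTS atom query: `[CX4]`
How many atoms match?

3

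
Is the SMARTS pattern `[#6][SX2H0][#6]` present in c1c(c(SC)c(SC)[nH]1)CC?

The pattern [#6][SX2H0][#6] describes an aliphatic sulfur bridging two carbons with no H on the sulfur — a thioether.
The molecule carries a methylthio ether (-SCH3), whose atoms satisfy every constraint of the query, so the pattern matches.

Yes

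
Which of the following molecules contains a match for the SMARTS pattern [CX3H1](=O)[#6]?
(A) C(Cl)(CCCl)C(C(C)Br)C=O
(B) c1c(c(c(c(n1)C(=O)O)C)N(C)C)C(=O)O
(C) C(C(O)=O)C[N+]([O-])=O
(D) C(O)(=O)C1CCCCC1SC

A

[CX3H1](=O)[#6] describes an sp2 carbon with one H, double-bonded to O and single-bonded to carbon (an aldehyde).
(A) contains an aldehyde (-CHO), which satisfies every atom and bond constraint.
(B) has a carboxylic acid group (-C(=O)OH) but the carbonyl carbon has H0 and is bonded to O, not H1.
(C) has a carboxylic acid group (-C(=O)OH) but the carbonyl carbon has H0 and is bonded to O, not H1.
(D) has a carboxylic acid group (-C(=O)OH) but the carbonyl carbon has H0 and is bonded to O, not H1.
So the answer is (A).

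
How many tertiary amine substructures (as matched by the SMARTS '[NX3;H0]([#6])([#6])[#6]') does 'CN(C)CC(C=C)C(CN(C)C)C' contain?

2

[NX3;H0]([#6])([#6])[#6] is the SMARTS for a tertiary amine: a trivalent nitrogen with no H, bonded to three carbons.
The molecule carries 2 separate instances of a dimethylamino group (-N(CH3)2) meeting every constraint; each maps to a distinct set of atoms, giving 2 matches.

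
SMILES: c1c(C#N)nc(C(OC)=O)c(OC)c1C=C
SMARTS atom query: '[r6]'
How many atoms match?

6

The query [r6] means: r6 matches atoms in a six-membered ring.
Check the 16 heavy atoms by environment: 1× n (aromatic, in 6-ring) → match; 5× c (aromatic, in 6-ring) → match; 3× O (acyclic) → no; 6× C (acyclic) → no; 1× N (acyclic) → no.
Summing the matching environments: 1 + 5 = 6 matching atoms.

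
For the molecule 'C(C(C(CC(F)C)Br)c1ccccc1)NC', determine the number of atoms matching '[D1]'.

Check the 16 heavy atoms by environment: 2× C (D2) → no; 3× C (D3) → no; 2× C (D1) → match; 1× N (D2) → no; 1× F (D1) → match; 1× c (aromatic, D3) → no; 5× c (aromatic, D2) → no; 1× Br (D1) → match.
Summing the matching environments: 2 + 1 + 1 = 4 matching atoms.

4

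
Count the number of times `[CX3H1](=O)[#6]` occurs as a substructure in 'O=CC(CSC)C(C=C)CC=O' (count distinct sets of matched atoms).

2

[CX3H1](=O)[#6] is the SMARTS for an aldehyde: an sp2 carbon with one H, double-bonded to O and single-bonded to carbon.
The molecule carries 2 separate instances of an aldehyde (-CHO) meeting every constraint; each maps to a distinct set of atoms, giving 2 matches.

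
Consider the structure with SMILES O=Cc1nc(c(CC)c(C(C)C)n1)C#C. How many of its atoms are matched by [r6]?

The query [r6] means: r6 matches atoms in a six-membered ring.
Check the 15 heavy atoms by environment: 2× n (aromatic, in 6-ring) → match; 4× c (aromatic, in 6-ring) → match; 8× C (acyclic) → no; 1× O (acyclic) → no.
Summing the matching environments: 2 + 4 = 6 matching atoms.

6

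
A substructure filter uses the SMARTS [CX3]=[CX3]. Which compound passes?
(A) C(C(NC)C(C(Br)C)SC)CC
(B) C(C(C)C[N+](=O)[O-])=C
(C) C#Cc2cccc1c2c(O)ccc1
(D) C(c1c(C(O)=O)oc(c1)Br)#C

B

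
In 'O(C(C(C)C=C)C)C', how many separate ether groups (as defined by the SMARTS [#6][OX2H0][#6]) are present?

[#6][OX2H0][#6] is the SMARTS for an ether: an aliphatic oxygen bridging two carbons with no H on the oxygen.
Exactly one fragment in the molecule meets all constraints, giving 1 match.

1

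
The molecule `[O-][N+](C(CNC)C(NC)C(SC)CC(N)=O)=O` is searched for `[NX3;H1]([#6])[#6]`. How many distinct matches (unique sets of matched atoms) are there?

2

[NX3;H1]([#6])[#6] is the SMARTS for a secondary amine: a trivalent nitrogen with one H, bonded to two carbons.
The molecule carries 2 separate instances of an N-methylamino group (-NHCH3) meeting every constraint; each maps to a distinct set of atoms, giving 2 matches.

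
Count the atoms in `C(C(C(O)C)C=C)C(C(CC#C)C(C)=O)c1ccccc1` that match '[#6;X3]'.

9

The query [#6;X3] means: any carbon (aromatic or not) with three total connections.
Check the 21 heavy atoms by environment: 8× C (X4) → no; 3× C (X3) → match; 1× O (X1) → no; 2× C (X2) → no; 6× c (aromatic, X3) → match; 1× O (X2) → no.
Summing the matching environments: 3 + 6 = 9 matching atoms.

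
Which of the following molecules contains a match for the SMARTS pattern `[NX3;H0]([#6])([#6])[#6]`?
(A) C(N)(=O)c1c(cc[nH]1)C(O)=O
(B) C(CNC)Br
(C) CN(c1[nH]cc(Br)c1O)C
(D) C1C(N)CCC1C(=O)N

C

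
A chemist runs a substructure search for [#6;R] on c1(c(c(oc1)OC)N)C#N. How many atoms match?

Check the 10 heavy atoms by environment: 1× o (aromatic, in 5-ring) → no; 4× c (aromatic, in 5-ring) → match; 2× C (acyclic) → no; 2× N (acyclic) → no; 1× O (acyclic) → no.
That gives 4 matching atoms.

4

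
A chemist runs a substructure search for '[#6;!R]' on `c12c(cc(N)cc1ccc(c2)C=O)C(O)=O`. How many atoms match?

The query [#6;!R] means: carbon not in any ring.
Check the 16 heavy atoms by environment: 10× c (aromatic, in 6-ring) → no; 2× C (acyclic) → match; 3× O (acyclic) → no; 1× N (acyclic) → no.
That gives 2 matching atoms.

2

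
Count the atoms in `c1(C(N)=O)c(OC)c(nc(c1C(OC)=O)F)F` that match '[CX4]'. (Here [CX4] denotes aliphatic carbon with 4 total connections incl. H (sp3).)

The query [CX4] means: C with X4: aliphatic carbon with exactly 4 total connections (bonds + H).
Check the 17 heavy atoms by environment: 1× n (aromatic, X2) → no; 5× c (aromatic, X3) → no; 2× F (X1) → no; 2× C (X3) → no; 2× O (X1) → no; 1× N (X3) → no; 2× O (X2) → no; 2× C (X4) → match.
That gives 2 matching atoms.

2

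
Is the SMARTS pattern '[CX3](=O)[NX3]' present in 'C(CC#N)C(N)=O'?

Yes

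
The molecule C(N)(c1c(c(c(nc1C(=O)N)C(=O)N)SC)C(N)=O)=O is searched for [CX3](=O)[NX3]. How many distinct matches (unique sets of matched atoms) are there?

[CX3](=O)[NX3] is the SMARTS for an amide: a carbonyl carbon bonded to a trivalent nitrogen.
The molecule carries 4 separate instances of a primary amide (-C(=O)NH2) meeting every constraint; each maps to a distinct set of atoms, giving 4 matches.

4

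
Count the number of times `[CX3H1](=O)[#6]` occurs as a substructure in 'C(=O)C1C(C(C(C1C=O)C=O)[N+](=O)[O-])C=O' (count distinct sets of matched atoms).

[CX3H1](=O)[#6] is the SMARTS for an aldehyde: an sp2 carbon with one H, double-bonded to O and single-bonded to carbon.
The molecule carries 4 separate instances of an aldehyde (-CHO) meeting every constraint; each maps to a distinct set of atoms, giving 4 matches.

4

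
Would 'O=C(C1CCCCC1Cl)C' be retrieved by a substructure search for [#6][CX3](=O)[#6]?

Yes

The pattern [#6][CX3](=O)[#6] describes a carbonyl carbon (no H) flanked by two carbons — a ketone.
The molecule carries an acetyl/ketone group (-C(=O)CH3), whose atoms satisfy every constraint of the query, so the pattern matches.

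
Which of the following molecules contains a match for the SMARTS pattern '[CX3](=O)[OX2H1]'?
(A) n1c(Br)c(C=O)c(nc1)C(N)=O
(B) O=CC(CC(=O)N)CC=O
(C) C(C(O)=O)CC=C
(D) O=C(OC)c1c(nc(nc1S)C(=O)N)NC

[CX3](=O)[OX2H1] describes an sp2 carbon double-bonded to O and single-bonded to an -OH oxygen (a carboxylic acid).
(A) has a primary amide (-C(=O)NH2) but the carbonyl is bonded to N, not to an -OH oxygen.
(B) has an aldehyde (-CHO) but there is no singly-bonded oxygen on the carbonyl carbon.
(C) contains a carboxylic acid group (-C(=O)OH), which satisfies every atom and bond constraint.
(D) has a methyl-ester group (-C(=O)OCH3) but the singly-bonded O has no H (OX2H0, not OX2H1).
So the answer is (C).

C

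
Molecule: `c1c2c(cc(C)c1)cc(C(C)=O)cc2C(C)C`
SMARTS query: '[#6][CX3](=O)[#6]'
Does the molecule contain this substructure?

The pattern [#6][CX3](=O)[#6] describes a carbonyl carbon (no H) flanked by two carbons — a ketone.
The molecule carries an acetyl/ketone group (-C(=O)CH3), whose atoms satisfy every constraint of the query, so the pattern matches.

Yes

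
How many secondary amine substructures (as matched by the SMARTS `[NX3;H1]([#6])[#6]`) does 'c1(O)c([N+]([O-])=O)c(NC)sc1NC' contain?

2

[NX3;H1]([#6])[#6] is the SMARTS for a secondary amine: a trivalent nitrogen with one H, bonded to two carbons.
The molecule carries 2 separate instances of an N-methylamino group (-NHCH3) meeting every constraint; each maps to a distinct set of atoms, giving 2 matches.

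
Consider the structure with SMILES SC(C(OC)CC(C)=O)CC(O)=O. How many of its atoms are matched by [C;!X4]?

Check the 13 heavy atoms by environment: 6× C (X4) → no; 1× S (X2) → no; 2× O (X2) → no; 2× C (X3) → match; 2× O (X1) → no.
That gives 2 matching atoms.

2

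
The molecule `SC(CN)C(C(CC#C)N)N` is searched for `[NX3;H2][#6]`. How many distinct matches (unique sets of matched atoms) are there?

[NX3;H2][#6] is the SMARTS for a primary amine: a trivalent nitrogen with two H attached to carbon.
The molecule carries 3 separate instances of a primary amino group (-NH2) meeting every constraint; each maps to a distinct set of atoms, giving 3 matches.

3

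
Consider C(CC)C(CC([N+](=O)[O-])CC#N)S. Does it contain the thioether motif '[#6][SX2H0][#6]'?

No

The pattern [#6][SX2H0][#6] describes an aliphatic sulfur bridging two carbons with no H on the sulfur — a thioether.
The closest candidate here is a thiol (-SH), but the sulfur has H1, not H0 bridging two carbons. No other fragment satisfies the full query, so there is no match.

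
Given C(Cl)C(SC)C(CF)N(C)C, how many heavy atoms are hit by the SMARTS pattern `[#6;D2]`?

2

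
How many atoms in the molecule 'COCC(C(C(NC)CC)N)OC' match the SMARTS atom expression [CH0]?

0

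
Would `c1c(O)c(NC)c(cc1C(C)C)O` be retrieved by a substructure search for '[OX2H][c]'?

The pattern [OX2H][c] describes a hydroxyl oxygen attached to an aromatic carbon — a phenol.
The molecule carries a hydroxyl group (-OH), whose atoms satisfy every constraint of the query, so the pattern matches.

Yes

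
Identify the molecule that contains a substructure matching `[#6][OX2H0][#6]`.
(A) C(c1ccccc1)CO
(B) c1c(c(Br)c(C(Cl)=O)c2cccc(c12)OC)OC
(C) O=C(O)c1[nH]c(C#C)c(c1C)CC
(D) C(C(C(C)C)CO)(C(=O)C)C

B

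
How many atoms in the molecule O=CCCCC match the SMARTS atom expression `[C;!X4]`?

1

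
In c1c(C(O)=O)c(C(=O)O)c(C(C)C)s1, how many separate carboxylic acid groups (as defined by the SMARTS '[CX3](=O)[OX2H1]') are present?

2

[CX3](=O)[OX2H1] is the SMARTS for a carboxylic acid: an sp2 carbon double-bonded to O and single-bonded to an -OH oxygen.
The molecule carries 2 separate instances of a carboxylic acid group (-C(=O)OH) meeting every constraint; each maps to a distinct set of atoms, giving 2 matches.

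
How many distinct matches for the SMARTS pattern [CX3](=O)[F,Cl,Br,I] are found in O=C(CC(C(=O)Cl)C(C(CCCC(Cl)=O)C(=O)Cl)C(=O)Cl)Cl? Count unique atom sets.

5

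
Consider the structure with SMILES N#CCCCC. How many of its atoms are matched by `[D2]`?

The query [D2] means: atom with exactly two heavy-atom neighbours.
Check the 6 heavy atoms by environment: 4× C (D2) → match; 1× N (D1) → no; 1× C (D1) → no.
That gives 4 matching atoms.

4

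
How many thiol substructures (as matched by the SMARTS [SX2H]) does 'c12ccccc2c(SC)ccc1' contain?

[SX2H] is the SMARTS for a thiol: an aliphatic sulfur with two connections, one being H.
The molecule has a methylthio ether (-SCH3), but the sulfur has H0 (bonded to two carbons), not H1; nothing else fits, so there are 0 matches.

0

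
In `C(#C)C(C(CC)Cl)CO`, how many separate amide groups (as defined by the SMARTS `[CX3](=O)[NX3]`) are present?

[CX3](=O)[NX3] is the SMARTS for an amide: a carbonyl carbon bonded to a trivalent nitrogen.
No fragment in the molecule satisfies every constraint, giving 0 matches.

0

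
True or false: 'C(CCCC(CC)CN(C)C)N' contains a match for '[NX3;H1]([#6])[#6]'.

The pattern [NX3;H1]([#6])[#6] describes a trivalent nitrogen with one H, bonded to two carbons — a secondary amine.
The closest candidate here is a primary amino group (-NH2), but the nitrogen has H2 and only one carbon neighbour. No other fragment satisfies the full query, so there is no match.

False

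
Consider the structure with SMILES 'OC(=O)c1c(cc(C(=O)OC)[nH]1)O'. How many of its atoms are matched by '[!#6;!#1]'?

6

The query [!#6;!#1] means: not carbon and not hydrogen — any heteroatom.
Check the 13 heavy atoms by environment: 1× n (aromatic) → match; 4× c (aromatic) → no; 3× C → no; 5× O → match.
Summing the matching environments: 1 + 5 = 6 matching atoms.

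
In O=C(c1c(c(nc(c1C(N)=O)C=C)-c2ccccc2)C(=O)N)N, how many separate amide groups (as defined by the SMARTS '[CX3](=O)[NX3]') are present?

3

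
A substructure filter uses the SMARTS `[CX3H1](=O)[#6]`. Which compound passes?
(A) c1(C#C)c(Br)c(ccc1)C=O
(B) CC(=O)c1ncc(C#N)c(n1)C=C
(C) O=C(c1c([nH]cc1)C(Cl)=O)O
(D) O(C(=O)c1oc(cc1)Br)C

A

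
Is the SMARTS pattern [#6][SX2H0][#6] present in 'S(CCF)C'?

Yes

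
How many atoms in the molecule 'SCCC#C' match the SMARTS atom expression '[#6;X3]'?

0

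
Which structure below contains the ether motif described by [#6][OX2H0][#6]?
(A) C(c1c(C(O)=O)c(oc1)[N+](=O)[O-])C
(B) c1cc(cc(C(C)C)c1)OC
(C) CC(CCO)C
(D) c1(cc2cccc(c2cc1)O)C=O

[#6][OX2H0][#6] describes an aliphatic oxygen bridging two carbons with no H on the oxygen (an ether).
(A) has a carboxylic acid group (-C(=O)OH) but the -OH oxygen has H1; the =O is OX1, not OX2.
(B) contains a methoxy ether (-OCH3), which satisfies every atom and bond constraint.
(C) has a hydroxyl group (-OH) but the oxygen has H1, not H0 bridging two carbons.
(D) has a hydroxyl group (-OH) but the oxygen has H1, not H0 bridging two carbons.
So the answer is (B).

B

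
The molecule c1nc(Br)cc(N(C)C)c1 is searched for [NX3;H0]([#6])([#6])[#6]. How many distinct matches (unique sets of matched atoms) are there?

1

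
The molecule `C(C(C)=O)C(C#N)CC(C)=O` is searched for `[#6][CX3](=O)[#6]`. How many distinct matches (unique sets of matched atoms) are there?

2

[#6][CX3](=O)[#6] is the SMARTS for a ketone: a carbonyl carbon (no H) flanked by two carbons.
The molecule carries 2 separate instances of an acetyl/ketone group (-C(=O)CH3) meeting every constraint; each maps to a distinct set of atoms, giving 2 matches.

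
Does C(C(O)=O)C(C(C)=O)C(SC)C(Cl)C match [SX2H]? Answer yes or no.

No

The pattern [SX2H] describes an aliphatic sulfur with two connections, one being H — a thiol.
The closest candidate here is a methylthio ether (-SCH3), but the sulfur has H0 (bonded to two carbons), not H1. No other fragment satisfies the full query, so there is no match.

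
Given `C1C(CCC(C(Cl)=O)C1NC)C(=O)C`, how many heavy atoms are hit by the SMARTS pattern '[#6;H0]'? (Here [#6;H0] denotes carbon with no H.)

2

Check the 14 heavy atoms by environment: 3× C (H1) → no; 3× C (H2) → no; 1× N (H1) → no; 2× C (H3) → no; 2× C (H0) → match; 2× O (H0) → no; 1× Cl (H0) → no.
That gives 2 matching atoms.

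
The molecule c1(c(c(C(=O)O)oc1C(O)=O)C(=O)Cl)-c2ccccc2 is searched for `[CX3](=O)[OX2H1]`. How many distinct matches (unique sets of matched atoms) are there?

2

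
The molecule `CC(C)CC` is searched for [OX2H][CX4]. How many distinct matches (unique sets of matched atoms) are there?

[OX2H][CX4] is the SMARTS for an aliphatic alcohol: a hydroxyl oxygen bound to an sp3 (X4) carbon.
No fragment in the molecule satisfies every constraint, giving 0 matches.

0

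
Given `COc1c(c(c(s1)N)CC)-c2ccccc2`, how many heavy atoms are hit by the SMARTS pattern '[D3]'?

The query [D3] means: atom with exactly three heavy-atom neighbours.
Check the 16 heavy atoms by environment: 1× s (aromatic, D2) → no; 5× c (aromatic, D3) → match; 1× O (D2) → no; 2× C (D1) → no; 5× c (aromatic, D2) → no; 1× N (D1) → no; 1× C (D2) → no.
That gives 5 matching atoms.

5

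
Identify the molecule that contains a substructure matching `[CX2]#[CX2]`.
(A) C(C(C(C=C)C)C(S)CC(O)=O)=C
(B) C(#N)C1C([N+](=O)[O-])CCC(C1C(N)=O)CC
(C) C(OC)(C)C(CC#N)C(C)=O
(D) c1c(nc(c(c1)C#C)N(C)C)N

D

[CX2]#[CX2] describes a carbon-carbon triple bond (an alkyne).
(A) has a vinyl group (-CH=CH2) but the C=C is a double bond; both carbons are CX3, not CX2.
(B) has a nitrile (-C#N) but the triple bond is C#N, not C#C.
(C) has a nitrile (-C#N) but the triple bond is C#N, not C#C.
(D) contains an ethynyl group (-C#CH), which satisfies every atom and bond constraint.
So the answer is (D).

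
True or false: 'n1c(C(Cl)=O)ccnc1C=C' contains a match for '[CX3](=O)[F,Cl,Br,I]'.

The pattern [CX3](=O)[F,Cl,Br,I] describes a carbonyl carbon bonded to a halogen — an acyl halide.
The molecule carries an acyl chloride (-C(=O)Cl), whose atoms satisfy every constraint of the query, so the pattern matches.

True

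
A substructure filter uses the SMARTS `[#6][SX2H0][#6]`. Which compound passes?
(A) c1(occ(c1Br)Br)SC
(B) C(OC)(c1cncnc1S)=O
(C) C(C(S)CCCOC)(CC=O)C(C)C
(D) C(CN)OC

A

[#6][SX2H0][#6] describes an aliphatic sulfur bridging two carbons with no H on the sulfur (a thioether).
(A) contains a methylthio ether (-SCH3), which satisfies every atom and bond constraint.
(B) has a thiol (-SH) but the sulfur has H1, not H0 bridging two carbons.
(C) has a methoxy ether (-OCH3) but the bridging atom is O, not S.
(D) has a methoxy ether (-OCH3) but the bridging atom is O, not S.
So the answer is (A).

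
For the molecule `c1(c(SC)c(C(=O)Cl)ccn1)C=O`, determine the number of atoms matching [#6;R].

Check the 13 heavy atoms by environment: 1× n (aromatic, in 6-ring) → no; 5× c (aromatic, in 6-ring) → match; 1× S (acyclic) → no; 3× C (acyclic) → no; 2× O (acyclic) → no; 1× Cl (acyclic) → no.
That gives 5 matching atoms.

5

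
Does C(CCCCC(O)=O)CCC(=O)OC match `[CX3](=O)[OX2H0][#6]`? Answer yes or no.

Yes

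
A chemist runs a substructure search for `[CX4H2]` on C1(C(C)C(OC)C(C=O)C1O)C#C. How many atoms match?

Check the 13 heavy atoms by environment: 5× C (H1, X4) → no; 1× O (H0, X2) → no; 2× C (H3, X4) → no; 1× C (H1, X3) → no; 1× O (H0, X1) → no; 1× C (H0, X2) → no; 1× C (H1, X2) → no; 1× O (H1, X2) → no.
No environment satisfies the query, so 0 matching atoms.

0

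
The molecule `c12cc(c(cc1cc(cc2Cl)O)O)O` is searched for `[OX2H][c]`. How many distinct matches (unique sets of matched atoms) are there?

3

[OX2H][c] is the SMARTS for a phenol: a hydroxyl oxygen attached to an aromatic carbon.
The molecule carries 3 separate instances of a hydroxyl group (-OH) meeting every constraint; each maps to a distinct set of atoms, giving 3 matches.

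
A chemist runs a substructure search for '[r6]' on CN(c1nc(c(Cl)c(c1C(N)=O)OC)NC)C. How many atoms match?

6

Check the 17 heavy atoms by environment: 1× n (aromatic, in 6-ring) → match; 5× c (aromatic, in 6-ring) → match; 2× O (acyclic) → no; 5× C (acyclic) → no; 1× Cl (acyclic) → no; 3× N (acyclic) → no.
Summing the matching environments: 1 + 5 = 6 matching atoms.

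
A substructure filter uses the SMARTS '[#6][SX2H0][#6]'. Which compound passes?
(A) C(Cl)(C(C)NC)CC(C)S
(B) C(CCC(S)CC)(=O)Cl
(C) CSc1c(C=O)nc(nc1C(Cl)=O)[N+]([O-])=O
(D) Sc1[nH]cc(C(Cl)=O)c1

C

[#6][SX2H0][#6] describes an aliphatic sulfur bridging two carbons with no H on the sulfur (a thioether).
(A) has a thiol (-SH) but the sulfur has H1, not H0 bridging two carbons.
(B) has a thiol (-SH) but the sulfur has H1, not H0 bridging two carbons.
(C) contains a methylthio ether (-SCH3), which satisfies every atom and bond constraint.
(D) has a thiol (-SH) but the sulfur has H1, not H0 bridging two carbons.
So the answer is (C).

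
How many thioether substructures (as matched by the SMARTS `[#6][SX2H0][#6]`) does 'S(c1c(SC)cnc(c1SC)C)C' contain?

3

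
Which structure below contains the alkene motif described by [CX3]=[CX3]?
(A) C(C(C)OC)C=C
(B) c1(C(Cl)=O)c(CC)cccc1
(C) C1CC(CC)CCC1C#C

A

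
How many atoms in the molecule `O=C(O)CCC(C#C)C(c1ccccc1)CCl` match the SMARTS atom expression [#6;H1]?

The query [#6;H1] means: any carbon bearing exactly one hydrogen.
Check the 17 heavy atoms by environment: 3× C (H2) → no; 3× C (H1) → match; 2× C (H0) → no; 1× Cl (H0) → no; 1× c (aromatic, H0) → no; 5× c (aromatic, H1) → match; 1× O (H0) → no; 1× O (H1) → no.
Summing the matching environments: 3 + 5 = 8 matching atoms.

8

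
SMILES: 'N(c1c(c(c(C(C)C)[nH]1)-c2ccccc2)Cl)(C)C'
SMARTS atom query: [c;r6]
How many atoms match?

6

The query [c;r6] means: aromatic carbon that belongs to a six-membered ring.
Check the 18 heavy atoms by environment: 1× n (aromatic, in 5-ring) → no; 4× c (aromatic, in 5-ring) → no; 5× C (acyclic) → no; 1× N (acyclic) → no; 6× c (aromatic, in 6-ring) → match; 1× Cl (acyclic) → no.
That gives 6 matching atoms.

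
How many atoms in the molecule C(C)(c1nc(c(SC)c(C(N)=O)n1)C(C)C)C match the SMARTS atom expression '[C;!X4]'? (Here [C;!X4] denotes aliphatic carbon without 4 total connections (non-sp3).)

1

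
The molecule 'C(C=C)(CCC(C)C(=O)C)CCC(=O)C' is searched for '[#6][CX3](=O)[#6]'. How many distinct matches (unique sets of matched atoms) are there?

[#6][CX3](=O)[#6] is the SMARTS for a ketone: a carbonyl carbon (no H) flanked by two carbons.
The molecule carries 2 separate instances of an acetyl/ketone group (-C(=O)CH3) meeting every constraint; each maps to a distinct set of atoms, giving 2 matches.

2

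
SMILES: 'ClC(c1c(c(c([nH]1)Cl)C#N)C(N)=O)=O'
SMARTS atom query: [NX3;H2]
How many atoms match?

Check the 14 heavy atoms by environment: 1× n (aromatic, H1, X3) → no; 4× c (aromatic, H0, X3) → no; 2× C (H0, X3) → no; 2× O (H0, X1) → no; 2× Cl (H0, X1) → no; 1× C (H0, X2) → no; 1× N (H0, X1) → no; 1× N (H2, X3) → match.
That gives 1 matching atom.

1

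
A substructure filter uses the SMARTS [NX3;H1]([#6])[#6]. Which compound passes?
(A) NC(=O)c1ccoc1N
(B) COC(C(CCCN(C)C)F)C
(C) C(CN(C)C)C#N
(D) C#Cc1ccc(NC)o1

D

[NX3;H1]([#6])[#6] describes a trivalent nitrogen with one H, bonded to two carbons (a secondary amine).
(A) has a primary amino group (-NH2) but the nitrogen has H2 and only one carbon neighbour.
(B) has a dimethylamino group (-N(CH3)2) but the nitrogen has H0, not H1.
(C) has a dimethylamino group (-N(CH3)2) but the nitrogen has H0, not H1.
(D) contains an N-methylamino group (-NHCH3), which satisfies every atom and bond constraint.
So the answer is (D).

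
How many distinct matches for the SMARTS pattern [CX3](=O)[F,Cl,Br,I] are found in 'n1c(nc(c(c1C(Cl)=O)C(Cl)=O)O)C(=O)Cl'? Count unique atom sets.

[CX3](=O)[F,Cl,Br,I] is the SMARTS for an acyl halide: a carbonyl carbon bonded to a halogen.
The molecule carries 3 separate instances of an acyl chloride (-C(=O)Cl) meeting every constraint; each maps to a distinct set of atoms, giving 3 matches.

3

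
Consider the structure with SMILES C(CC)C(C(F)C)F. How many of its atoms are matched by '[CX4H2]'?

2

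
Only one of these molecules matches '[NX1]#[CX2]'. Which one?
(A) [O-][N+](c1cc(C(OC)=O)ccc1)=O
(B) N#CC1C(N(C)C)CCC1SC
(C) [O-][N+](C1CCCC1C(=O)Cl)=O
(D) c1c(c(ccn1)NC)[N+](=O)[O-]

B

[NX1]#[CX2] describes a nitrogen triple-bonded to a two-connected carbon (a nitrile).
(A) has a nitro group (-[N+](=O)[O-]) but there is no C#N triple bond.
(B) contains a nitrile (-C#N), which satisfies every atom and bond constraint.
(C) has a nitro group (-[N+](=O)[O-]) but there is no C#N triple bond.
(D) has a nitro group (-[N+](=O)[O-]) but there is no C#N triple bond.
So the answer is (B).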